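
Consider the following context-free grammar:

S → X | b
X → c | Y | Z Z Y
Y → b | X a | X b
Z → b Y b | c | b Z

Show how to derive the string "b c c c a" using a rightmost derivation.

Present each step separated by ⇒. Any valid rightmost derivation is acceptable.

S ⇒ X ⇒ Z Z Y ⇒ Z Z X a ⇒ Z Z c a ⇒ Z c c a ⇒ b Z c c a ⇒ b c c c a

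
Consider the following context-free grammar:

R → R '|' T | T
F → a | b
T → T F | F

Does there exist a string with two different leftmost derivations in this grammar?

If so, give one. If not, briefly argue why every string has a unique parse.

No - every string in the language has a unique leftmost derivation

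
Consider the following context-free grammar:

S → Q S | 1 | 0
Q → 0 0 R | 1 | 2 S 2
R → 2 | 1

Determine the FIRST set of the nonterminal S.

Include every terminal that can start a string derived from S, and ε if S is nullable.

We compute FIRST(S) using the standard algorithm.
FIRST(Q) = {0, 1, 2}
FIRST(R) = {1, 2}
FIRST(S) = {0, 1, 2}
Therefore, FIRST(S) = {0, 1, 2}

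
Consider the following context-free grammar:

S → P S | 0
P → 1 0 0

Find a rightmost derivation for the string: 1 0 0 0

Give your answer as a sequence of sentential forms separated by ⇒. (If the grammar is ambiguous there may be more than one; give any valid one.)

S ⇒ P S ⇒ P 0 ⇒ 1 0 0 0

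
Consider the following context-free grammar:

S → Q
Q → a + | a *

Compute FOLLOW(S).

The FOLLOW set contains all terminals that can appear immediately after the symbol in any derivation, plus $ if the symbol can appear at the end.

We compute FOLLOW(S) using the standard algorithm.
FOLLOW(S) starts with {$}.
FIRST(Q) = {a}
FIRST(S) = {a}
FOLLOW(Q) = {$}
FOLLOW(S) = {$}
Therefore, FOLLOW(S) = {$}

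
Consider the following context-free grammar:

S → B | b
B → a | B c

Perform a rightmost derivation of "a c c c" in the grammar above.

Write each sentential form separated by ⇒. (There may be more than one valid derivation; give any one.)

S ⇒ B ⇒ B c ⇒ B c c ⇒ B c c c ⇒ a c c c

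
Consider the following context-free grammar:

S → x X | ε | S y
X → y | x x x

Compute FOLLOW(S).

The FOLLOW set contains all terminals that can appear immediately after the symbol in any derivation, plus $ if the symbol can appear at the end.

We compute FOLLOW(S) using the standard algorithm.
FOLLOW(S) starts with {$}.
FIRST(S) = {x, y, ε}
FIRST(X) = {x, y}
FOLLOW(S) = {$, y}
FOLLOW(X) = {$, y}
Therefore, FOLLOW(S) = {$, y}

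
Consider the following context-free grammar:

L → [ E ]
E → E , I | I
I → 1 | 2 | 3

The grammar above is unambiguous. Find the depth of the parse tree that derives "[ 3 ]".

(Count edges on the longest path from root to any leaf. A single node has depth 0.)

3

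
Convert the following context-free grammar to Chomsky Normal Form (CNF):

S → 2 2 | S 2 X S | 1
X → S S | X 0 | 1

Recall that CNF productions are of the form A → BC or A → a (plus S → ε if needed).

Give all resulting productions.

T2 → 2; S → 1; T0 → 0; X → 1; S → T2 T2; S → S X0; X0 → T2 X1; X1 → X S; X → S S; X → X T0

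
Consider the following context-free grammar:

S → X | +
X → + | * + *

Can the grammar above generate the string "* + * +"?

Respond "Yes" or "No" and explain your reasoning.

No - no valid derivation exists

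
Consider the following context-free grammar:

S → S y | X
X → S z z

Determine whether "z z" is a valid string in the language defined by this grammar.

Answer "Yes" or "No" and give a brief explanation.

No - no valid derivation exists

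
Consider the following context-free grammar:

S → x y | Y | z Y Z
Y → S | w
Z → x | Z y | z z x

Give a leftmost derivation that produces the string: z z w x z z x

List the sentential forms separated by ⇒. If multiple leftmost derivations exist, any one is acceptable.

S ⇒ z Y Z ⇒ z S Z ⇒ z z Y Z Z ⇒ z z w Z Z ⇒ z z w x Z ⇒ z z w x z z x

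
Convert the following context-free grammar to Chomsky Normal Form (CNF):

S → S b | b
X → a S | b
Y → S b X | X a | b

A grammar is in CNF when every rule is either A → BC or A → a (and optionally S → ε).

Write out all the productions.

TB → b; S → b; TA → a; X → b; Y → b; S → S TB; X → TA S; Y → S X0; X0 → TB X; Y → X TA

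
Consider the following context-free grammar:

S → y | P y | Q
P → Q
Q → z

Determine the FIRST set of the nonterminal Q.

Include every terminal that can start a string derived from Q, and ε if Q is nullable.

We compute FIRST(Q) using the standard algorithm.
FIRST(P) = {z}
FIRST(Q) = {z}
FIRST(S) = {y, z}
Therefore, FIRST(Q) = {z}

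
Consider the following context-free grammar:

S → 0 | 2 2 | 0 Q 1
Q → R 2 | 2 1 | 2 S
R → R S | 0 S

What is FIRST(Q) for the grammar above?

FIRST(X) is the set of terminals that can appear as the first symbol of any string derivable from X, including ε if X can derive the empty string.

We compute FIRST(Q) using the standard algorithm.
FIRST(Q) = {0, 2}
FIRST(R) = {0}
FIRST(S) = {0, 2}
Therefore, FIRST(Q) = {0, 2}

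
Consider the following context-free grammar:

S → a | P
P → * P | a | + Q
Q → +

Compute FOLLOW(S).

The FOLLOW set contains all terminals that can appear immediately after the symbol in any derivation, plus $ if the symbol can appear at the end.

We compute FOLLOW(S) using the standard algorithm.
FOLLOW(S) starts with {$}.
FIRST(P) = {*, +, a}
FIRST(Q) = {+}
FIRST(S) = {*, +, a}
FOLLOW(P) = {$}
FOLLOW(Q) = {$}
FOLLOW(S) = {$}
Therefore, FOLLOW(S) = {$}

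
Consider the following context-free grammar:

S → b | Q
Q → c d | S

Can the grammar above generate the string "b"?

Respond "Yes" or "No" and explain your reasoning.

Yes - a valid derivation exists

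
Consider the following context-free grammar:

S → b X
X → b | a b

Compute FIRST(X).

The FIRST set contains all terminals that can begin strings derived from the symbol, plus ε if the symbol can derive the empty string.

We compute FIRST(X) using the standard algorithm.
FIRST(S) = {b}
FIRST(X) = {a, b}
Therefore, FIRST(X) = {a, b}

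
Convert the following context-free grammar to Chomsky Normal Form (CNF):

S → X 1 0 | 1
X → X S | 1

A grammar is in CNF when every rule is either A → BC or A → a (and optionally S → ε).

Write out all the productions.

T1 → 1; T0 → 0; S → 1; X → 1; S → X X0; X0 → T1 T0; X → X S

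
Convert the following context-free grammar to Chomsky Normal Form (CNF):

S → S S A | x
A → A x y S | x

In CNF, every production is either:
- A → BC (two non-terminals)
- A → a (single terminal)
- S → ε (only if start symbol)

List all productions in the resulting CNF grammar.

S → x; TX → x; TY → y; A → x; S → S X0; X0 → S A; A → A X1; X1 → TX X2; X2 → TY S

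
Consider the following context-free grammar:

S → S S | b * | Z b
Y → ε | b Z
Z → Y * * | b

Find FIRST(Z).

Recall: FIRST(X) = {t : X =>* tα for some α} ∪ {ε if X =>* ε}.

We compute FIRST(Z) using the standard algorithm.
FIRST(S) = {*, b}
FIRST(Y) = {b, ε}
FIRST(Z) = {*, b}
Therefore, FIRST(Z) = {*, b}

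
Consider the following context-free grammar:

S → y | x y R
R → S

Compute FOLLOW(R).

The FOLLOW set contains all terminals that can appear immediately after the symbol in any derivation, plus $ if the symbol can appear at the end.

We compute FOLLOW(R) using the standard algorithm.
FOLLOW(S) starts with {$}.
FIRST(R) = {x, y}
FIRST(S) = {x, y}
FOLLOW(R) = {$}
FOLLOW(S) = {$}
Therefore, FOLLOW(R) = {$}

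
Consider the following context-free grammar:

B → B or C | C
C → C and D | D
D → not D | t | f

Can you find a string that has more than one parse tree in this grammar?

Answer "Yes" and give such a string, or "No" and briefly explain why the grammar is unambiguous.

No - the grammar is unambiguous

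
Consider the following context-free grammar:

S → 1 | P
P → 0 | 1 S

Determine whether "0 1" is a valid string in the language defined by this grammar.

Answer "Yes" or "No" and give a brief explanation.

No - no valid derivation exists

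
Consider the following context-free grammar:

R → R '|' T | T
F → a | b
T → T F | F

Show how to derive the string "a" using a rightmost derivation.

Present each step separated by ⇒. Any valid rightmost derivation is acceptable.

R ⇒ T ⇒ F ⇒ a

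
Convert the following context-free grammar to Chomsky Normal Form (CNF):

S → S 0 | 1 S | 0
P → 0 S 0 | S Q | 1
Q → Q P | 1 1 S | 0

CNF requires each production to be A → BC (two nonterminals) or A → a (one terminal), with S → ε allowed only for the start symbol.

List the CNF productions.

T0 → 0; T1 → 1; S → 0; P → 1; Q → 0; S → S T0; S → T1 S; P → T0 X0; X0 → S T0; P → S Q; Q → Q P; Q → T1 X1; X1 → T1 S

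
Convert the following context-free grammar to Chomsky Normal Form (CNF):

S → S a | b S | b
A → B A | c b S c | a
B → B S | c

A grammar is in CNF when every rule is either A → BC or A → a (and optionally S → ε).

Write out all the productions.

TA → a; TB → b; S → b; TC → c; A → a; B → c; S → S TA; S → TB S; A → B A; A → TC X0; X0 → TB X1; X1 → S TC; B → B S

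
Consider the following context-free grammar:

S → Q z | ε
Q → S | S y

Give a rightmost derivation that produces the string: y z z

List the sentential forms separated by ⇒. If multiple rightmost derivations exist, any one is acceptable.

S ⇒ Q z ⇒ S z ⇒ Q z z ⇒ S y z z ⇒ y z z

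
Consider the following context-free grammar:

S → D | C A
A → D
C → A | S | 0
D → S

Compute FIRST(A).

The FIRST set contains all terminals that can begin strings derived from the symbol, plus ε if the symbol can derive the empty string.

We compute FIRST(A) using the standard algorithm.
FIRST(A) = {0}
FIRST(C) = {0}
FIRST(D) = {0}
FIRST(S) = {0}
Therefore, FIRST(A) = {0}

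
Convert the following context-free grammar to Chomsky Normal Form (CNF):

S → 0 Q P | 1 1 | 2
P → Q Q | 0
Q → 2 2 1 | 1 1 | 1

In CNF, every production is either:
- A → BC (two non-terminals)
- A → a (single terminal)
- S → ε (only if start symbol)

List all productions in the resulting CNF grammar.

T0 → 0; T1 → 1; S → 2; P → 0; T2 → 2; Q → 1; S → T0 X0; X0 → Q P; S → T1 T1; P → Q Q; Q → T2 X1; X1 → T2 T1; Q → T1 T1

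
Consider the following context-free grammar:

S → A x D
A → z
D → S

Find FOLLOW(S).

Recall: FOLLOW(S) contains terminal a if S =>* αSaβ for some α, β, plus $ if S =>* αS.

We compute FOLLOW(S) using the standard algorithm.
FOLLOW(S) starts with {$}.
FIRST(A) = {z}
FIRST(D) = {z}
FIRST(S) = {z}
FOLLOW(A) = {x}
FOLLOW(D) = {$}
FOLLOW(S) = {$}
Therefore, FOLLOW(S) = {$}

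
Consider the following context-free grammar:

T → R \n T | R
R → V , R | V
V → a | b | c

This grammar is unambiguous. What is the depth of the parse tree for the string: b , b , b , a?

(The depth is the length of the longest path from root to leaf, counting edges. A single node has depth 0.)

6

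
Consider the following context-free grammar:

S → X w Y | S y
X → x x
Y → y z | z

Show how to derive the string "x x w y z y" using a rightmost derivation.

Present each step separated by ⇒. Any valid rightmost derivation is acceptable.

S ⇒ S y ⇒ X w Y y ⇒ X w y z y ⇒ x x w y z y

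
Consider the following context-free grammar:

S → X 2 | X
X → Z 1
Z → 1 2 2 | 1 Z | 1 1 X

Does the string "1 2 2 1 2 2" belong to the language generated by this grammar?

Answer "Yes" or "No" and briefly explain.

No - no valid derivation exists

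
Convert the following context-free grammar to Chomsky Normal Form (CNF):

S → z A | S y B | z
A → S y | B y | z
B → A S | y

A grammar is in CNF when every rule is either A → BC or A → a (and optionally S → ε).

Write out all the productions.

TZ → z; TY → y; S → z; A → z; B → y; S → TZ A; S → S X0; X0 → TY B; A → S TY; A → B TY; B → A S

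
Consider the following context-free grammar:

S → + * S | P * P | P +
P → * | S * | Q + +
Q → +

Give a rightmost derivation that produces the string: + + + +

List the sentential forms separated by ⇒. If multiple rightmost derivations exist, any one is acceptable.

S ⇒ P + ⇒ Q + + + ⇒ + + + +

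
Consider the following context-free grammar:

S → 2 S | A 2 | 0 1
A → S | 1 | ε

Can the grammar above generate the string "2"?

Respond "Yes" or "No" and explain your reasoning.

Yes - a valid derivation exists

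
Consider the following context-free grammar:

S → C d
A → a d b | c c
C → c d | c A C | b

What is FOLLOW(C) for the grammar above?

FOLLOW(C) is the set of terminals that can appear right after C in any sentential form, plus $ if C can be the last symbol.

We compute FOLLOW(C) using the standard algorithm.
FOLLOW(S) starts with {$}.
FIRST(A) = {a, c}
FIRST(C) = {b, c}
FIRST(S) = {b, c}
FOLLOW(A) = {b, c}
FOLLOW(C) = {d}
FOLLOW(S) = {$}
Therefore, FOLLOW(C) = {d}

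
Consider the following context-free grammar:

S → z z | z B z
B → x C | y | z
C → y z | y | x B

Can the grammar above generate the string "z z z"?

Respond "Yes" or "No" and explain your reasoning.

Yes - a valid derivation exists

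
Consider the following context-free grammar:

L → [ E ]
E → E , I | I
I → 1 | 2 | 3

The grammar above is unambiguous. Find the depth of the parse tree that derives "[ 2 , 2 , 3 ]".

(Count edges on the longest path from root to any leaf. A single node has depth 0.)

5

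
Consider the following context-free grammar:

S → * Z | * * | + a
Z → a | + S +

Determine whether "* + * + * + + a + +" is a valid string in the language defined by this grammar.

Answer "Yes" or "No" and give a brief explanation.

No - no valid derivation exists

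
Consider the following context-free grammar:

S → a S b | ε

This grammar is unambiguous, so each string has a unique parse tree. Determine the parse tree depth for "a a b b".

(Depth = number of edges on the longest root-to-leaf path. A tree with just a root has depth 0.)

3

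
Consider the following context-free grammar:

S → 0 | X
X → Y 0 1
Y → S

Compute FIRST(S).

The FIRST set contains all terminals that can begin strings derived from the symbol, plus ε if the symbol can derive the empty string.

We compute FIRST(S) using the standard algorithm.
FIRST(S) = {0}
FIRST(X) = {0}
FIRST(Y) = {0}
Therefore, FIRST(S) = {0}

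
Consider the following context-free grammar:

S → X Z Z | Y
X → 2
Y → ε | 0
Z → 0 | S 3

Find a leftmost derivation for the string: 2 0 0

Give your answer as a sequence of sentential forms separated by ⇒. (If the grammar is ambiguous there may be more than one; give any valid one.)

S ⇒ X Z Z ⇒ 2 Z Z ⇒ 2 0 Z ⇒ 2 0 0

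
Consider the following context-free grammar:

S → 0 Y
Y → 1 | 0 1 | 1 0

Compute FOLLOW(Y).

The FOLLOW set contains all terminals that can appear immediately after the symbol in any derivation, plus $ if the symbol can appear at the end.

We compute FOLLOW(Y) using the standard algorithm.
FOLLOW(S) starts with {$}.
FIRST(S) = {0}
FIRST(Y) = {0, 1}
FOLLOW(S) = {$}
FOLLOW(Y) = {$}
Therefore, FOLLOW(Y) = {$}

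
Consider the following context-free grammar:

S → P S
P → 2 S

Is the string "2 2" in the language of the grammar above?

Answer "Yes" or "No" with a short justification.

No - no valid derivation exists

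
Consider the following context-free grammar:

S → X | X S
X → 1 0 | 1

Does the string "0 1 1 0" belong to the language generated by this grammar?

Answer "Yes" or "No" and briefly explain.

No - no valid derivation exists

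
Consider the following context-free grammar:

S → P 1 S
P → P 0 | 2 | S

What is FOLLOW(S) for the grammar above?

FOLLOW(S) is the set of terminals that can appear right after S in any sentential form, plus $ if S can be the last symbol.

We compute FOLLOW(S) using the standard algorithm.
FOLLOW(S) starts with {$}.
FIRST(P) = {2}
FIRST(S) = {2}
FOLLOW(P) = {0, 1}
FOLLOW(S) = {$, 0, 1}
Therefore, FOLLOW(S) = {$, 0, 1}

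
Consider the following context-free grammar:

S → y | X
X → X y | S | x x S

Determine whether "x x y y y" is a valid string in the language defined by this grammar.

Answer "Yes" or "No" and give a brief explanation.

Yes - a valid derivation exists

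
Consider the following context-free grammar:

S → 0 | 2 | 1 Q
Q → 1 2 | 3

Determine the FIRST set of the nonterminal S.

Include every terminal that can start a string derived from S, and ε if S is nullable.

We compute FIRST(S) using the standard algorithm.
FIRST(Q) = {1, 3}
FIRST(S) = {0, 1, 2}
Therefore, FIRST(S) = {0, 1, 2}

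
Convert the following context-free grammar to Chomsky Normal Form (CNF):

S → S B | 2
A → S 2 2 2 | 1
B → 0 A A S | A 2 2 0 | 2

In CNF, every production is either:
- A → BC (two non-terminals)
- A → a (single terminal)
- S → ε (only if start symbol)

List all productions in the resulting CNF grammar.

S → 2; T2 → 2; A → 1; T0 → 0; B → 2; S → S B; A → S X0; X0 → T2 X1; X1 → T2 T2; B → T0 X2; X2 → A X3; X3 → A S; B → A X4; X4 → T2 X5; X5 → T2 T0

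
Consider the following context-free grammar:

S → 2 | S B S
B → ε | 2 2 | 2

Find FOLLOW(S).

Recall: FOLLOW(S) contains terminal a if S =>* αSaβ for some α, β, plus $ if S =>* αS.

We compute FOLLOW(S) using the standard algorithm.
FOLLOW(S) starts with {$}.
FIRST(B) = {2, ε}
FIRST(S) = {2}
FOLLOW(B) = {2}
FOLLOW(S) = {$, 2}
Therefore, FOLLOW(S) = {$, 2}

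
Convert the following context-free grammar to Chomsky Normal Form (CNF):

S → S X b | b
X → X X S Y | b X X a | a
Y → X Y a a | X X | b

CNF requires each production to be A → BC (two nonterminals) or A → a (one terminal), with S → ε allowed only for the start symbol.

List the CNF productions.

TB → b; S → b; TA → a; X → a; Y → b; S → S X0; X0 → X TB; X → X X1; X1 → X X2; X2 → S Y; X → TB X3; X3 → X X4; X4 → X TA; Y → X X5; X5 → Y X6; X6 → TA TA; Y → X X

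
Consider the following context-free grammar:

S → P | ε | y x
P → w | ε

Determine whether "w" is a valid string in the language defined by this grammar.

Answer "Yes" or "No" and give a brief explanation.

Yes - a valid derivation exists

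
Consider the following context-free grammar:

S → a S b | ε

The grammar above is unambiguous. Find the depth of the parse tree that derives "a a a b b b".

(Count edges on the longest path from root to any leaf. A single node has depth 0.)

4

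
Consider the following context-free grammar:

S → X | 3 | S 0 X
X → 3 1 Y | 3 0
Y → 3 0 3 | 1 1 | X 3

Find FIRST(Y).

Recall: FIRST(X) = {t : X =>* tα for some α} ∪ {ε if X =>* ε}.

We compute FIRST(Y) using the standard algorithm.
FIRST(S) = {3}
FIRST(X) = {3}
FIRST(Y) = {1, 3}
Therefore, FIRST(Y) = {1, 3}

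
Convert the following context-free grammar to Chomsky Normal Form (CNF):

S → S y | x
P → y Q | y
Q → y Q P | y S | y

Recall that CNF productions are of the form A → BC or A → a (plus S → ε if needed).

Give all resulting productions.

TY → y; S → x; P → y; Q → y; S → S TY; P → TY Q; Q → TY X0; X0 → Q P; Q → TY S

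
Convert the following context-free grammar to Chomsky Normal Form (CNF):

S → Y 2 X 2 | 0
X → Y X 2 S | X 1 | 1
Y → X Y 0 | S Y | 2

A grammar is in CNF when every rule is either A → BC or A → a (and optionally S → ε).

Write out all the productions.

T2 → 2; S → 0; T1 → 1; X → 1; T0 → 0; Y → 2; S → Y X0; X0 → T2 X1; X1 → X T2; X → Y X2; X2 → X X3; X3 → T2 S; X → X T1; Y → X X4; X4 → Y T0; Y → S Y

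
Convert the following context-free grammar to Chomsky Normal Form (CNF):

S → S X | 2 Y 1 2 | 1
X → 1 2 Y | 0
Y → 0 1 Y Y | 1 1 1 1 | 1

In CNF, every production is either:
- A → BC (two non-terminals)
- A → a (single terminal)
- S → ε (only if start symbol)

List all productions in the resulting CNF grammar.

T2 → 2; T1 → 1; S → 1; X → 0; T0 → 0; Y → 1; S → S X; S → T2 X0; X0 → Y X1; X1 → T1 T2; X → T1 X2; X2 → T2 Y; Y → T0 X3; X3 → T1 X4; X4 → Y Y; Y → T1 X5; X5 → T1 X6; X6 → T1 T1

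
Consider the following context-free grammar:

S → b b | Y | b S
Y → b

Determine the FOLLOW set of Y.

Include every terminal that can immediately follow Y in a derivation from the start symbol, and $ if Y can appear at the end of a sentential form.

We compute FOLLOW(Y) using the standard algorithm.
FOLLOW(S) starts with {$}.
FIRST(S) = {b}
FIRST(Y) = {b}
FOLLOW(S) = {$}
FOLLOW(Y) = {$}
Therefore, FOLLOW(Y) = {$}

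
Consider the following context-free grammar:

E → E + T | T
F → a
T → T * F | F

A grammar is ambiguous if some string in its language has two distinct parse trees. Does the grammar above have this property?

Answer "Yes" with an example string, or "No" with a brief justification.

No - the grammar is unambiguous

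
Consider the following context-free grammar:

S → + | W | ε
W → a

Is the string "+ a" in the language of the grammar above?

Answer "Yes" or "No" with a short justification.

No - no valid derivation exists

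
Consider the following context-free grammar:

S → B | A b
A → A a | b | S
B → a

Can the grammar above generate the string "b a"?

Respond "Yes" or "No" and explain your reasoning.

No - no valid derivation exists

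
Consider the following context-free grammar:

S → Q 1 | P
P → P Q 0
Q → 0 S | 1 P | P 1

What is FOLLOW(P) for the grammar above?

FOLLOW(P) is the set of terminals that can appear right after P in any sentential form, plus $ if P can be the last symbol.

We compute FOLLOW(P) using the standard algorithm.
FOLLOW(S) starts with {$}.
FIRST(P) = {}
FIRST(Q) = {0, 1}
FIRST(S) = {0, 1}
FOLLOW(P) = {$, 0, 1}
FOLLOW(Q) = {0, 1}
FOLLOW(S) = {$, 0, 1}
Therefore, FOLLOW(P) = {$, 0, 1}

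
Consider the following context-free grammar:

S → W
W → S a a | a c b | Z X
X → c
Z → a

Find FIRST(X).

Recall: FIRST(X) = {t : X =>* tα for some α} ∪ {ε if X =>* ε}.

We compute FIRST(X) using the standard algorithm.
FIRST(S) = {a}
FIRST(W) = {a}
FIRST(X) = {c}
FIRST(Z) = {a}
Therefore, FIRST(X) = {c}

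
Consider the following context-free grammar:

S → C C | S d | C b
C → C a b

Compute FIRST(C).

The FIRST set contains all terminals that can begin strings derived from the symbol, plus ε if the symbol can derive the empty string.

We compute FIRST(C) using the standard algorithm.
FIRST(C) = {}
FIRST(S) = {}
Therefore, FIRST(C) = {}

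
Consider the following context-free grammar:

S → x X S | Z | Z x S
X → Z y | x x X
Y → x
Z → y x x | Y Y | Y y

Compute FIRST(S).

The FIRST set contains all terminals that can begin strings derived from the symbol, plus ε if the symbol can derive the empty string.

We compute FIRST(S) using the standard algorithm.
FIRST(S) = {x, y}
FIRST(X) = {x, y}
FIRST(Y) = {x}
FIRST(Z) = {x, y}
Therefore, FIRST(S) = {x, y}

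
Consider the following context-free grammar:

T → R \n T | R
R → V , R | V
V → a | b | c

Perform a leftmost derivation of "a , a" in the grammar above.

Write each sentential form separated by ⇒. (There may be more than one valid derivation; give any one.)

T ⇒ R ⇒ V , R ⇒ a , R ⇒ a , V ⇒ a , a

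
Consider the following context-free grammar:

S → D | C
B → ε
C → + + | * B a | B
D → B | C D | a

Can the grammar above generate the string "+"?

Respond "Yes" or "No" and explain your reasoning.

No - no valid derivation exists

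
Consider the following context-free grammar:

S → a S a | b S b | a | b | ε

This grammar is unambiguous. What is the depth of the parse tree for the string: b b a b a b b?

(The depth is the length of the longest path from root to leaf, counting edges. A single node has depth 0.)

4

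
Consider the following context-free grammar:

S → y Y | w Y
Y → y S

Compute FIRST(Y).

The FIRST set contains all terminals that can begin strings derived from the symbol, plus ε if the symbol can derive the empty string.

We compute FIRST(Y) using the standard algorithm.
FIRST(S) = {w, y}
FIRST(Y) = {y}
Therefore, FIRST(Y) = {y}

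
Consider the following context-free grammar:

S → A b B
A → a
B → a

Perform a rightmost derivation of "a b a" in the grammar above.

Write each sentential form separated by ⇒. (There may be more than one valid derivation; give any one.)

S ⇒ A b B ⇒ A b a ⇒ a b a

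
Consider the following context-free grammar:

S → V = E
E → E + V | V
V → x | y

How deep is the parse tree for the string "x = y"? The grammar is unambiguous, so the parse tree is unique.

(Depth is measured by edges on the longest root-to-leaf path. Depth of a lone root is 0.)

3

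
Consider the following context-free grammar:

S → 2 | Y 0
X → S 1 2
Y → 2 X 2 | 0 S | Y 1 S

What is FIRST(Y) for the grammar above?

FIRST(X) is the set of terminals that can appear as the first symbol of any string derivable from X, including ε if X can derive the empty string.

We compute FIRST(Y) using the standard algorithm.
FIRST(S) = {0, 2}
FIRST(X) = {0, 2}
FIRST(Y) = {0, 2}
Therefore, FIRST(Y) = {0, 2}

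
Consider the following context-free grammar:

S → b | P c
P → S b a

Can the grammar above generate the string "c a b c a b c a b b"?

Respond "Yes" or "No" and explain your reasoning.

No - no valid derivation exists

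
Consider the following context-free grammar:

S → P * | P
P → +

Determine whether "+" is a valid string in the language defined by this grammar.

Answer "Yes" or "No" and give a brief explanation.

Yes - a valid derivation exists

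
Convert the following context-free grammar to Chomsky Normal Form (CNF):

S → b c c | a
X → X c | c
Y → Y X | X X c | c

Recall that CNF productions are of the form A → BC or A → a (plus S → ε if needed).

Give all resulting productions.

TB → b; TC → c; S → a; X → c; Y → c; S → TB X0; X0 → TC TC; X → X TC; Y → Y X; Y → X X1; X1 → X TC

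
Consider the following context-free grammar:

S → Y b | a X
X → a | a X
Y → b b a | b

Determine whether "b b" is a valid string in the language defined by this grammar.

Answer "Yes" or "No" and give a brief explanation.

Yes - a valid derivation exists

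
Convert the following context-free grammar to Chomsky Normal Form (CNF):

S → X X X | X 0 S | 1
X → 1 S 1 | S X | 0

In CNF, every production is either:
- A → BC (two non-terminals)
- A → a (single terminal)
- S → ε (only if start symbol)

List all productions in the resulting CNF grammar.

T0 → 0; S → 1; T1 → 1; X → 0; S → X X0; X0 → X X; S → X X1; X1 → T0 S; X → T1 X2; X2 → S T1; X → S X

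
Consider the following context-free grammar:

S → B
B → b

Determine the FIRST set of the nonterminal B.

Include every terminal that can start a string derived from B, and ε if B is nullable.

We compute FIRST(B) using the standard algorithm.
FIRST(B) = {b}
FIRST(S) = {b}
Therefore, FIRST(B) = {b}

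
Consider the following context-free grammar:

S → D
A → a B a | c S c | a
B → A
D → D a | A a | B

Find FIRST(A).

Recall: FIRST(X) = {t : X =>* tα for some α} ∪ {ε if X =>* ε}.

We compute FIRST(A) using the standard algorithm.
FIRST(A) = {a, c}
FIRST(B) = {a, c}
FIRST(D) = {a, c}
FIRST(S) = {a, c}
Therefore, FIRST(A) = {a, c}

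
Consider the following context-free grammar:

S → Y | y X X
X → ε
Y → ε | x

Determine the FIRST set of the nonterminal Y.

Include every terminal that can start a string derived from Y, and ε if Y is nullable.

We compute FIRST(Y) using the standard algorithm.
FIRST(S) = {x, y, ε}
FIRST(X) = {ε}
FIRST(Y) = {x, ε}
Therefore, FIRST(Y) = {x, ε}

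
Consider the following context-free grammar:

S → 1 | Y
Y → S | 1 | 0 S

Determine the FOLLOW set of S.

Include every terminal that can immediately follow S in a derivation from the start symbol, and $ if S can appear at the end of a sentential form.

We compute FOLLOW(S) using the standard algorithm.
FOLLOW(S) starts with {$}.
FIRST(S) = {0, 1}
FIRST(Y) = {0, 1}
FOLLOW(S) = {$}
FOLLOW(Y) = {$}
Therefore, FOLLOW(S) = {$}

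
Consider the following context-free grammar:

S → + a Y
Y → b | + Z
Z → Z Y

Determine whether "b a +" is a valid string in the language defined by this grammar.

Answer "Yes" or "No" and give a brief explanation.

No - no valid derivation exists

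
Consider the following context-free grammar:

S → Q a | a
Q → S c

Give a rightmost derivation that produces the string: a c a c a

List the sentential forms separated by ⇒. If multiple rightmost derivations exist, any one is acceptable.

S ⇒ Q a ⇒ S c a ⇒ Q a c a ⇒ S c a c a ⇒ a c a c a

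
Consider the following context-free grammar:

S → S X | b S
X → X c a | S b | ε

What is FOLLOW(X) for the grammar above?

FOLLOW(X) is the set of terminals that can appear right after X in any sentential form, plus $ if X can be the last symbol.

We compute FOLLOW(X) using the standard algorithm.
FOLLOW(S) starts with {$}.
FIRST(S) = {b}
FIRST(X) = {b, c, ε}
FOLLOW(S) = {$, b, c}
FOLLOW(X) = {$, b, c}
Therefore, FOLLOW(X) = {$, b, c}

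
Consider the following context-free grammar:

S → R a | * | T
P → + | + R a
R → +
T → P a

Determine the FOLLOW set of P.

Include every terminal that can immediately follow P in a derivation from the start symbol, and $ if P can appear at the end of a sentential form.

We compute FOLLOW(P) using the standard algorithm.
FOLLOW(S) starts with {$}.
FIRST(P) = {+}
FIRST(R) = {+}
FIRST(S) = {*, +}
FIRST(T) = {+}
FOLLOW(P) = {a}
FOLLOW(R) = {a}
FOLLOW(S) = {$}
FOLLOW(T) = {$}
Therefore, FOLLOW(P) = {a}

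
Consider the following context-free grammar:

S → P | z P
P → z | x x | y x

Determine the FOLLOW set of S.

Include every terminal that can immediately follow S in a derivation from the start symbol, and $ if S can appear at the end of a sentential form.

We compute FOLLOW(S) using the standard algorithm.
FOLLOW(S) starts with {$}.
FIRST(P) = {x, y, z}
FIRST(S) = {x, y, z}
FOLLOW(P) = {$}
FOLLOW(S) = {$}
Therefore, FOLLOW(S) = {$}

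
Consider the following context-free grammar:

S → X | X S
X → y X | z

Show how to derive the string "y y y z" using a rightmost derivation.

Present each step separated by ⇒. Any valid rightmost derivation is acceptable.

S ⇒ X ⇒ y X ⇒ y y X ⇒ y y y X ⇒ y y y z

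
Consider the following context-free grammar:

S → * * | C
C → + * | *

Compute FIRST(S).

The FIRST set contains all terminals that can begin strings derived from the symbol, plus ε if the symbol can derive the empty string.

We compute FIRST(S) using the standard algorithm.
FIRST(C) = {*, +}
FIRST(S) = {*, +}
Therefore, FIRST(S) = {*, +}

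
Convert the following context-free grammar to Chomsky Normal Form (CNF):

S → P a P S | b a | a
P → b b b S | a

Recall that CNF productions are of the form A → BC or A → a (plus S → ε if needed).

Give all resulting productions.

TA → a; TB → b; S → a; P → a; S → P X0; X0 → TA X1; X1 → P S; S → TB TA; P → TB X2; X2 → TB X3; X3 → TB S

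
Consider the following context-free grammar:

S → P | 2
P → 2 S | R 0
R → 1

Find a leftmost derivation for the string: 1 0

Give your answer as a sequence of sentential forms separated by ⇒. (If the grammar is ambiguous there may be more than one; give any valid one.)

S ⇒ P ⇒ R 0 ⇒ 1 0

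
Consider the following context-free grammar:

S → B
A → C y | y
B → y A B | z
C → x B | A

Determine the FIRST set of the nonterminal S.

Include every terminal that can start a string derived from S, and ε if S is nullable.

We compute FIRST(S) using the standard algorithm.
FIRST(A) = {x, y}
FIRST(B) = {y, z}
FIRST(C) = {x, y}
FIRST(S) = {y, z}
Therefore, FIRST(S) = {y, z}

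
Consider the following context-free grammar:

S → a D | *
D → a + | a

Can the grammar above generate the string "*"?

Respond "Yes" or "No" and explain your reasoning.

Yes - a valid derivation exists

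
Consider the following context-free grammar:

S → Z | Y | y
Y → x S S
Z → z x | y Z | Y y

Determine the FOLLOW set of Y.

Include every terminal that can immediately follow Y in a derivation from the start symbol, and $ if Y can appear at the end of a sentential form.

We compute FOLLOW(Y) using the standard algorithm.
FOLLOW(S) starts with {$}.
FIRST(S) = {x, y, z}
FIRST(Y) = {x}
FIRST(Z) = {x, y, z}
FOLLOW(S) = {$, x, y, z}
FOLLOW(Y) = {$, x, y, z}
FOLLOW(Z) = {$, x, y, z}
Therefore, FOLLOW(Y) = {$, x, y, z}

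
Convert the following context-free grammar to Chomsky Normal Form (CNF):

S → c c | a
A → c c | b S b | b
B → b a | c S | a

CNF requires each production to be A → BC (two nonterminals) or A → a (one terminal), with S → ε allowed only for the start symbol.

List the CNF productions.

TC → c; S → a; TB → b; A → b; TA → a; B → a; S → TC TC; A → TC TC; A → TB X0; X0 → S TB; B → TB TA; B → TC S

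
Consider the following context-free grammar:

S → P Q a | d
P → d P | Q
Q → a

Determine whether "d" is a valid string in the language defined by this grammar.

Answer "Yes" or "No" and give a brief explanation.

Yes - a valid derivation exists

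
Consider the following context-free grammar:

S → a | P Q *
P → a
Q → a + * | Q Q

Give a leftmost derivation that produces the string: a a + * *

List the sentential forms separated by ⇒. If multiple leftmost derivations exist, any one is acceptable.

S ⇒ P Q * ⇒ a Q * ⇒ a a + * *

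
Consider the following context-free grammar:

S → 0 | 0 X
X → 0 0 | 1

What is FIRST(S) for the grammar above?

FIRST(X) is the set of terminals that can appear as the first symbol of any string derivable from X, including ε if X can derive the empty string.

We compute FIRST(S) using the standard algorithm.
FIRST(S) = {0}
FIRST(X) = {0, 1}
Therefore, FIRST(S) = {0}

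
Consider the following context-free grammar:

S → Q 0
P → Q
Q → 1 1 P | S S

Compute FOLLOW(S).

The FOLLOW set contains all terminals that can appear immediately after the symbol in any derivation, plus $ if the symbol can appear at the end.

We compute FOLLOW(S) using the standard algorithm.
FOLLOW(S) starts with {$}.
FIRST(P) = {1}
FIRST(Q) = {1}
FIRST(S) = {1}
FOLLOW(P) = {0}
FOLLOW(Q) = {0}
FOLLOW(S) = {$, 0, 1}
Therefore, FOLLOW(S) = {$, 0, 1}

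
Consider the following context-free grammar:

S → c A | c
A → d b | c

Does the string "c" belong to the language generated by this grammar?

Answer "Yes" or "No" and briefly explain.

Yes - a valid derivation exists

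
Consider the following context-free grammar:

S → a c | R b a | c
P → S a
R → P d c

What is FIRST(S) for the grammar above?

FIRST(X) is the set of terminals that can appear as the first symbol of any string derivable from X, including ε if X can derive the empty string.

We compute FIRST(S) using the standard algorithm.
FIRST(P) = {a, c}
FIRST(R) = {a, c}
FIRST(S) = {a, c}
Therefore, FIRST(S) = {a, c}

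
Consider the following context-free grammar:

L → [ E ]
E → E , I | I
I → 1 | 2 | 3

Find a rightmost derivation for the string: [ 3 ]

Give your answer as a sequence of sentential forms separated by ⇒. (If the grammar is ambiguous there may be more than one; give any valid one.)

L ⇒ [ E ] ⇒ [ I ] ⇒ [ 3 ]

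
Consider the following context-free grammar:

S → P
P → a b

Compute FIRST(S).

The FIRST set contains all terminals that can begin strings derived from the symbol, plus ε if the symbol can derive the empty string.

We compute FIRST(S) using the standard algorithm.
FIRST(P) = {a}
FIRST(S) = {a}
Therefore, FIRST(S) = {a}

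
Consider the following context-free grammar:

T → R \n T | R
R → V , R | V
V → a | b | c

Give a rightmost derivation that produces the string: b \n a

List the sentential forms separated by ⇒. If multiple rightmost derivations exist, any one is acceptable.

T ⇒ R \n T ⇒ R \n R ⇒ R \n V ⇒ R \n a ⇒ V \n a ⇒ b \n a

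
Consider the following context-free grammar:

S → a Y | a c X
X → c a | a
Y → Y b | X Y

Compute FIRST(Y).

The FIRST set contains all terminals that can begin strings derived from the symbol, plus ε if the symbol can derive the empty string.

We compute FIRST(Y) using the standard algorithm.
FIRST(S) = {a}
FIRST(X) = {a, c}
FIRST(Y) = {a, c}
Therefore, FIRST(Y) = {a, c}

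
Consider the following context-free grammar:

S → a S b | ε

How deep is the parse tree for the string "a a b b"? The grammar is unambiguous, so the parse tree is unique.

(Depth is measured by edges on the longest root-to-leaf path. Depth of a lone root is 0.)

3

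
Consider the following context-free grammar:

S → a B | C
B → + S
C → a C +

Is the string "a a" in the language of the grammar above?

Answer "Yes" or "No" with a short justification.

No - no valid derivation exists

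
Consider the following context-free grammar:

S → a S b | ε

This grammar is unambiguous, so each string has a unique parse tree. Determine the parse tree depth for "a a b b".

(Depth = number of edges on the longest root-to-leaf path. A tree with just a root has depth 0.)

3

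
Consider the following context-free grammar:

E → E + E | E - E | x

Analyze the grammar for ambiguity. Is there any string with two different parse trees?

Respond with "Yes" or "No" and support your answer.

Yes - the string 'x - x + x + x + x' has two distinct parse trees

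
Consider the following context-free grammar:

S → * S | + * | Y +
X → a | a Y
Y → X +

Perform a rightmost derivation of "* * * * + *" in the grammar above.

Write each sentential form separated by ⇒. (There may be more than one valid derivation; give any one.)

S ⇒ * S ⇒ * * S ⇒ * * * S ⇒ * * * * S ⇒ * * * * + *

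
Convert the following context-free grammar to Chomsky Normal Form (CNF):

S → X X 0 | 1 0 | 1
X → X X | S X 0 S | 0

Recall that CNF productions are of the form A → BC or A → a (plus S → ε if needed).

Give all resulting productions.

T0 → 0; T1 → 1; S → 1; X → 0; S → X X0; X0 → X T0; S → T1 T0; X → X X; X → S X1; X1 → X X2; X2 → T0 S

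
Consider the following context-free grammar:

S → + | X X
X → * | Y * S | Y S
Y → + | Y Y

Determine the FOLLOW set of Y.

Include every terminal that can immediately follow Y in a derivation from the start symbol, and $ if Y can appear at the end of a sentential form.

We compute FOLLOW(Y) using the standard algorithm.
FOLLOW(S) starts with {$}.
FIRST(S) = {*, +}
FIRST(X) = {*, +}
FIRST(Y) = {+}
FOLLOW(S) = {$, *, +}
FOLLOW(X) = {$, *, +}
FOLLOW(Y) = {*, +}
Therefore, FOLLOW(Y) = {*, +}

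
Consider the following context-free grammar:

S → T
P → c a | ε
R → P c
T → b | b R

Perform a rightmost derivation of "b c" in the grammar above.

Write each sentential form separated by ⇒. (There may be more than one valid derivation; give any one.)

S ⇒ T ⇒ b R ⇒ b P c ⇒ b c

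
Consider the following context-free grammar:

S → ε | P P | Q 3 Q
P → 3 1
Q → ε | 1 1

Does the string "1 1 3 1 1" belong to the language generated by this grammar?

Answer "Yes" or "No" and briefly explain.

Yes - a valid derivation exists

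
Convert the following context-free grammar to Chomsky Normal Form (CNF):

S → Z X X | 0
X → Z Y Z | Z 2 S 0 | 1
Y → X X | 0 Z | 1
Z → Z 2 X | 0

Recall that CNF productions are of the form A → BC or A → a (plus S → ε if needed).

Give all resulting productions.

S → 0; T2 → 2; T0 → 0; X → 1; Y → 1; Z → 0; S → Z X0; X0 → X X; X → Z X1; X1 → Y Z; X → Z X2; X2 → T2 X3; X3 → S T0; Y → X X; Y → T0 Z; Z → Z X4; X4 → T2 X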